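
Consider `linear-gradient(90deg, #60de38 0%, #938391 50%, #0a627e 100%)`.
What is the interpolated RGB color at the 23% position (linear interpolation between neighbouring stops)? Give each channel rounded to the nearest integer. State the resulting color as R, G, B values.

23% lies between the 0% and 50% stops, so the local fraction is t = (23 − 0)/(50 − 0) = 23/50 ≈ 0.46.
#60de38 → (96, 222, 56); #938391 → (147, 131, 145).
R = 96 + 0.46 × (147 − 96) = 119.46 → 119
G = 222 + 0.46 × (131 − 222) = 180.14 → 180
B = 56 + 0.46 × (145 − 56) = 96.94 → 97

(119, 180, 97)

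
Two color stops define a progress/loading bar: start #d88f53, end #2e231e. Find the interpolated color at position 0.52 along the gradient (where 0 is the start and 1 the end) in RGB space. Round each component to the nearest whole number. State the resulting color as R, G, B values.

#d88f53 → (216, 143, 83); #2e231e → (46, 35, 30).
R = 216 + 0.52 × (46 − 216) = 216 + 0.52 × -170 = 127.6 → 128
G = 143 + 0.52 × (35 − 143) = 143 + 0.52 × -108 = 86.84 → 87
B = 83 + 0.52 × (30 − 83) = 83 + 0.52 × -53 = 55.44 → 55
So the blended color is (128, 87, 55), about #805737.

(128, 87, 55)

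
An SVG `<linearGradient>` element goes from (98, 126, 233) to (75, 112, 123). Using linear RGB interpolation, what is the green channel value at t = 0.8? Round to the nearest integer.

115

G = 126 + 0.8 × (112 − 126) = 114.8 → 115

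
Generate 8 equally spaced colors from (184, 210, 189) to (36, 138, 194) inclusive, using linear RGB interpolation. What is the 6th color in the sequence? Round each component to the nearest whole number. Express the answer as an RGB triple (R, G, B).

(78, 159, 193)

With 8 swatches and endpoints inclusive, swatch 6 sits at t = (6 − 1)/(8 − 1) = 5/7 ≈ 0.7143.
R = 184 + 0.7143 × (36 − 184) = 78.284 → 78
G = 210 + 0.7143 × (138 − 210) = 158.57 → 159
B = 189 + 0.7143 × (194 − 189) = 192.572 → 193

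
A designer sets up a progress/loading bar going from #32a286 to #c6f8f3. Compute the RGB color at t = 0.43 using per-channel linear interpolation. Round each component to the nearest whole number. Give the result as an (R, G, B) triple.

(114, 199, 181)

#32a286 → (50, 162, 134); #c6f8f3 → (198, 248, 243).
R = 50 + 0.43 × (198 − 50) = 50 + 0.43 × 148 = 113.64 → 114
G = 162 + 0.43 × (248 − 162) = 162 + 0.43 × 86 = 198.98 → 199
B = 134 + 0.43 × (243 − 134) = 134 + 0.43 × 109 = 180.87 → 181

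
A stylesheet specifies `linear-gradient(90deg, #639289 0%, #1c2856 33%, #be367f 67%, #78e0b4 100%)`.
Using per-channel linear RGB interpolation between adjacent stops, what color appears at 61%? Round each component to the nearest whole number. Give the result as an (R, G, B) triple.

61% lies between the 33% and 67% stops, so the local fraction is t = (61 − 33)/(67 − 33) = 28/34 ≈ 0.8235.
#1c2856 → (28, 40, 86); #be367f → (190, 54, 127).
R = 28 + 0.8235 × (190 − 28) = 161.407 → 161
G = 40 + 0.8235 × (54 − 40) = 51.529 → 52
B = 86 + 0.8235 × (127 − 86) = 119.763 → 120

(161, 52, 120)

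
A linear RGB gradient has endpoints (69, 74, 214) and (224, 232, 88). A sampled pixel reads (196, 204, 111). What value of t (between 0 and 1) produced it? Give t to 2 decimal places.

Invert the lerp on the G channel (largest span, 158): t = (204 − 74) / (232 − 74) = 130/158 = 0.82278.
Check on R: (196 − 69)/(224 − 69) = 0.8194 ✓

0.82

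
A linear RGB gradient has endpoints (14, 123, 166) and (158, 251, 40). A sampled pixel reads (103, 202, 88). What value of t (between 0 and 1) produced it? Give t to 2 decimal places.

Invert the lerp on the R channel (largest span, 144): t = (103 − 14) / (158 − 14) = 89/144 = 0.61806.
Check on G: (202 − 123)/(251 − 123) = 0.6172 ✓

0.62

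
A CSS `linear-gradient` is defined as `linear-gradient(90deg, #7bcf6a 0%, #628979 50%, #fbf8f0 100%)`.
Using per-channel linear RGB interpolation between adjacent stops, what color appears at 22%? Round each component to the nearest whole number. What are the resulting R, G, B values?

(112, 176, 113)

22% lies between the 0% and 50% stops, so the local fraction is t = (22 − 0)/(50 − 0) = 22/50 ≈ 0.44.
#7bcf6a → (123, 207, 106); #628979 → (98, 137, 121).
R = 123 + 0.44 × (98 − 123) = 112 → 112
G = 207 + 0.44 × (137 − 207) = 176.2 → 176
B = 106 + 0.44 × (121 − 106) = 112.6 → 113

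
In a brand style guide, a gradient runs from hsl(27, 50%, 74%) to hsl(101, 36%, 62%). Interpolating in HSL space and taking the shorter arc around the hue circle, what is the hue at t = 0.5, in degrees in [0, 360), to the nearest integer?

Hue arc: Δh = 101 − 27 = 74° (|Δh| ≤ 180, already the shorter path).
H = 27 + 0.5 × (74) = 64 → 64°

64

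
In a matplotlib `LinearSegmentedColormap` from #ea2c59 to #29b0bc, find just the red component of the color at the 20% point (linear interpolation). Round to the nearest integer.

195

R₁ = 234 (from #ea2c59), R₂ = 41 (from #29b0bc).
R = 234 + 0.2 × (41 − 234) = 195.4 → 195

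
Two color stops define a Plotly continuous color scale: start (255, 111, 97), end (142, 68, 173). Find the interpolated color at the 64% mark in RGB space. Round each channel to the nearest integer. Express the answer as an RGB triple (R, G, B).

(183, 83, 146)

64% corresponds to t = 0.64.
R = 255 + 0.64 × (142 − 255) = 255 + 0.64 × -113 = 182.68 → 183
G = 111 + 0.64 × (68 − 111) = 111 + 0.64 × -43 = 83.48 → 83
B = 97 + 0.64 × (173 − 97) = 97 + 0.64 × 76 = 145.64 → 146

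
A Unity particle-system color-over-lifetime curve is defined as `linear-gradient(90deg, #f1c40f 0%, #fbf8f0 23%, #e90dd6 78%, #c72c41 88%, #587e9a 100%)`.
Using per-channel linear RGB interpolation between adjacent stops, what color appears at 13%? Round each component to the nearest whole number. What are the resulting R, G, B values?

13% lies between the 0% and 23% stops, so the local fraction is t = (13 − 0)/(23 − 0) = 13/23 ≈ 0.5652.
#f1c40f → (241, 196, 15); #fbf8f0 → (251, 248, 240).
R = 241 + 0.5652 × (251 − 241) = 246.652 → 247
G = 196 + 0.5652 × (248 − 196) = 225.39 → 225
B = 15 + 0.5652 × (240 − 15) = 142.17 → 142

(247, 225, 142)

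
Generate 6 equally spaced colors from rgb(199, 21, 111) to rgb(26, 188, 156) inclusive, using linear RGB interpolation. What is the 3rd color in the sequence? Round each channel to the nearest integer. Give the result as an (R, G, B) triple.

With 6 swatches and endpoints inclusive, swatch 3 sits at t = (3 − 1)/(6 − 1) = 2/5 ≈ 0.4.
R = 199 + 0.4 × (26 − 199) = 129.8 → 130
G = 21 + 0.4 × (188 − 21) = 87.8 → 88
B = 111 + 0.4 × (156 − 111) = 129 → 129

(130, 88, 129)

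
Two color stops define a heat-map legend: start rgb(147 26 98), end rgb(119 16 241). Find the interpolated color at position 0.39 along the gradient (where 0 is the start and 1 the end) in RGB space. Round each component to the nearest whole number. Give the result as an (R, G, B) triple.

R = 147 + 0.39 × (119 − 147) = 147 + 0.39 × -28 = 136.08 → 136
G = 26 + 0.39 × (16 − 26) = 26 + 0.39 × -10 = 22.1 → 22
B = 98 + 0.39 × (241 − 98) = 98 + 0.39 × 143 = 153.77 → 154

(136, 22, 154)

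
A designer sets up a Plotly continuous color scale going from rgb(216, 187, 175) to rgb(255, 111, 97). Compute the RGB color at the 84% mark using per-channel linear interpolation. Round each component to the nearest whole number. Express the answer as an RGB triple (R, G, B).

84% corresponds to t = 0.84.
R = 216 + 0.84 × (255 − 216) = 216 + 0.84 × 39 = 248.76 → 249
G = 187 + 0.84 × (111 − 187) = 187 + 0.84 × -76 = 123.16 → 123
B = 175 + 0.84 × (97 − 175) = 175 + 0.84 × -78 = 109.48 → 109

(249, 123, 109)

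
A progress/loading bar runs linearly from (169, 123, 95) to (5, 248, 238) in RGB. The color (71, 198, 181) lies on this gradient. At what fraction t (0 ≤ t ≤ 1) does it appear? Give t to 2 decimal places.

Invert the lerp on the R channel (largest span, 164): t = (71 − 169) / (5 − 169) = -98/-164 = 0.59756.
Check on G: (198 − 123)/(248 − 123) = 0.6 ✓

0.60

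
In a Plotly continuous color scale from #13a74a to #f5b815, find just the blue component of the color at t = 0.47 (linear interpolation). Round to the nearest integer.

49

B₁ = 74 (from #13a74a), B₂ = 21 (from #f5b815).
B = 74 + 0.47 × (21 − 74) = 49.09 → 49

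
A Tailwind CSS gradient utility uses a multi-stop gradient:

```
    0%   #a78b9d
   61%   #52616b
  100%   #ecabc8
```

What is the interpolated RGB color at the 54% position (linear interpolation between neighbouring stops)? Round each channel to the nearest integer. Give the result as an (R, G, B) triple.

(92, 102, 113)

54% lies between the 0% and 61% stops, so the local fraction is t = (54 − 0)/(61 − 0) = 54/61 ≈ 0.8852.
#a78b9d → (167, 139, 157); #52616b → (82, 97, 107).
R = 167 + 0.8852 × (82 − 167) = 91.758 → 92
G = 139 + 0.8852 × (97 − 139) = 101.822 → 102
B = 157 + 0.8852 × (107 − 157) = 112.74 → 113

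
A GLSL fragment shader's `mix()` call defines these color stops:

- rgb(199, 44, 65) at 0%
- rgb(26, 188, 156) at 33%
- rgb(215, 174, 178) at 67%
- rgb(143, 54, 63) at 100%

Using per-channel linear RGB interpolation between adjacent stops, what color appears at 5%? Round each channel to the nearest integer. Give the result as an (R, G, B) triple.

(173, 66, 79)

5% lies between the 0% and 33% stops, so the local fraction is t = (5 − 0)/(33 − 0) = 5/33 ≈ 0.1515.
R = 199 + 0.1515 × (26 − 199) = 172.791 → 173
G = 44 + 0.1515 × (188 − 44) = 65.816 → 66
B = 65 + 0.1515 × (156 − 65) = 78.787 → 79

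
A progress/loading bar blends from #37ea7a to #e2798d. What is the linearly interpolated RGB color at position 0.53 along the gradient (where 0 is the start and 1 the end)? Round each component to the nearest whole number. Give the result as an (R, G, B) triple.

(146, 174, 132)

#37ea7a → (55, 234, 122); #e2798d → (226, 121, 141).
R = 55 + 0.53 × (226 − 55) = 55 + 0.53 × 171 = 145.63 → 146
G = 234 + 0.53 × (121 − 234) = 234 + 0.53 × -113 = 174.11 → 174
B = 122 + 0.53 × (141 − 122) = 122 + 0.53 × 19 = 132.07 → 132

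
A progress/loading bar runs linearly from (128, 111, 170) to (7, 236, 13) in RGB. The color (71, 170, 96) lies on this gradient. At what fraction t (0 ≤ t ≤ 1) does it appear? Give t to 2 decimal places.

Invert the lerp on the B channel (largest span, 157): t = (96 − 170) / (13 − 170) = -74/-157 = 0.47134.
Check on R: (71 − 128)/(7 − 128) = 0.4711 ✓

0.47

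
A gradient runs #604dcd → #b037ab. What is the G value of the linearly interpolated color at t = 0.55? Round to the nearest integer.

G₁ = 77 (from #604dcd), G₂ = 55 (from #b037ab).
G = 77 + 0.55 × (55 − 77) = 64.9 → 65

65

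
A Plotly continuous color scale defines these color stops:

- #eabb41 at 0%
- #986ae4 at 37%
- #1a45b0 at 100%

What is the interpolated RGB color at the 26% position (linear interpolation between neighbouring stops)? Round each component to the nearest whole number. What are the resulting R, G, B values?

26% lies between the 0% and 37% stops, so the local fraction is t = (26 − 0)/(37 − 0) = 26/37 ≈ 0.7027.
#eabb41 → (234, 187, 65); #986ae4 → (152, 106, 228).
R = 234 + 0.7027 × (152 − 234) = 176.379 → 176
G = 187 + 0.7027 × (106 − 187) = 130.081 → 130
B = 65 + 0.7027 × (228 − 65) = 179.54 → 180

(176, 130, 180)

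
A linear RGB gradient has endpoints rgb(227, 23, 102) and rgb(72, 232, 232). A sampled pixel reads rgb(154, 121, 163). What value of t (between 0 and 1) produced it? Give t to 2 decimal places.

Invert the lerp on the G channel (largest span, 209): t = (121 − 23) / (232 − 23) = 98/209 = 0.4689.
Check on R: (154 − 227)/(72 − 227) = 0.471 ✓

0.47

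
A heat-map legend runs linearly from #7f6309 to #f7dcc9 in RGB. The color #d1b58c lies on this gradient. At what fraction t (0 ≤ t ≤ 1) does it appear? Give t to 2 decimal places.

Invert the lerp on the B channel (largest span, 192): t = (140 − 9) / (201 − 9) = 131/192 = 0.68229.
Check on R: (209 − 127)/(247 − 127) = 0.6833 ✓

0.68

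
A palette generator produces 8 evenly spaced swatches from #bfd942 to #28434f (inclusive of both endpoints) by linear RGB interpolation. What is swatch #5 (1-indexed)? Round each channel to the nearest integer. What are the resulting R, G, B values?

(105, 131, 73)

With 8 swatches and endpoints inclusive, swatch 5 sits at t = (5 − 1)/(8 − 1) = 4/7 ≈ 0.5714.
#bfd942 → (191, 217, 66); #28434f → (40, 67, 79).
R = 191 + 0.5714 × (40 − 191) = 104.719 → 105
G = 217 + 0.5714 × (67 − 217) = 131.29 → 131
B = 66 + 0.5714 × (79 − 66) = 73.428 → 73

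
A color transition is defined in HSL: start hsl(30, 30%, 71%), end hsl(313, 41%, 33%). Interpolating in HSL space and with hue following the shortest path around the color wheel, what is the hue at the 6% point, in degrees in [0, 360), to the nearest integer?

25

Hue: 313 − 30 = 283°, but |283| > 180 so the shorter arc goes the other way: Δh = 283 − 360 = -77°.
H = 30 + 0.06 × (-77) = 25.38 → 25°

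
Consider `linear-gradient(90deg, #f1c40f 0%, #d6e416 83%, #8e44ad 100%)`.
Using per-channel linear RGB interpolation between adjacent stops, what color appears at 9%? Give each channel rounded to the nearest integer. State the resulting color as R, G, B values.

(238, 199, 16)

9% lies between the 0% and 83% stops, so the local fraction is t = (9 − 0)/(83 − 0) = 9/83 ≈ 0.1084.
#f1c40f → (241, 196, 15); #d6e416 → (214, 228, 22).
R = 241 + 0.1084 × (214 − 241) = 238.073 → 238
G = 196 + 0.1084 × (228 − 196) = 199.469 → 199
B = 15 + 0.1084 × (22 − 15) = 15.759 → 16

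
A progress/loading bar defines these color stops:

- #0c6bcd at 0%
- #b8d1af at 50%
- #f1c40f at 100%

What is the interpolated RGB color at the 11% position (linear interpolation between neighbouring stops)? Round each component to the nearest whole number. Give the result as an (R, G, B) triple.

(50, 129, 198)

11% lies between the 0% and 50% stops, so the local fraction is t = (11 − 0)/(50 − 0) = 11/50 ≈ 0.22.
#0c6bcd → (12, 107, 205); #b8d1af → (184, 209, 175).
R = 12 + 0.22 × (184 − 12) = 49.84 → 50
G = 107 + 0.22 × (209 − 107) = 129.44 → 129
B = 205 + 0.22 × (175 − 205) = 198.4 → 198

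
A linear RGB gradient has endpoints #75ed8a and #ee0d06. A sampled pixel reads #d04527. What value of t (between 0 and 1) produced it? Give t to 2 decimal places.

Invert the lerp on the G channel (largest span, 224): t = (69 − 237) / (13 − 237) = -168/-224 = 0.75.
Check on R: (208 − 117)/(238 − 117) = 0.7521 ✓

0.75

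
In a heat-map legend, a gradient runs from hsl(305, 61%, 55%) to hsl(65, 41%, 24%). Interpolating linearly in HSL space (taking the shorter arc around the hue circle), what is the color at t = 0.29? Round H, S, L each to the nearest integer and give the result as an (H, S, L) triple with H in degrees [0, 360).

Hue: 65 − 305 = -240°, but |-240| > 180 so the shorter arc goes the other way: Δh = -240 + 360 = 120°.
H = 305 + 0.29 × (120) = 339.8 → 340°
S = 61 + 0.29 × (41 − 61) = 55.2 → 55%
L = 55 + 0.29 × (24 − 55) = 46.01 → 46%

(340, 55, 46)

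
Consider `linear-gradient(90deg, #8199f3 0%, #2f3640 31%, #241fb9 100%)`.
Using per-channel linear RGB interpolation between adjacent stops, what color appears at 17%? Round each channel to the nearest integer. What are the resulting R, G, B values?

17% lies between the 0% and 31% stops, so the local fraction is t = (17 − 0)/(31 − 0) = 17/31 ≈ 0.5484.
#8199f3 → (129, 153, 243); #2f3640 → (47, 54, 64).
R = 129 + 0.5484 × (47 − 129) = 84.031 → 84
G = 153 + 0.5484 × (54 − 153) = 98.708 → 99
B = 243 + 0.5484 × (64 − 243) = 144.836 → 145

(84, 99, 145)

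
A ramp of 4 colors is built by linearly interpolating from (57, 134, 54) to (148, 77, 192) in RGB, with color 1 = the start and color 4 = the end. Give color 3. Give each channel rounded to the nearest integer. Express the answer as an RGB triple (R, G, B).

With 4 swatches and endpoints inclusive, swatch 3 sits at t = (3 − 1)/(4 − 1) = 2/3 ≈ 0.6667.
R = 57 + 0.6667 × (148 − 57) = 117.67 → 118
G = 134 + 0.6667 × (77 − 134) = 95.998 → 96
B = 54 + 0.6667 × (192 − 54) = 146.005 → 146

(118, 96, 146)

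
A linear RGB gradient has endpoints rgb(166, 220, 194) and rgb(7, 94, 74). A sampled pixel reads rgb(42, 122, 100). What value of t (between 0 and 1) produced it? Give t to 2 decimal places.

Invert the lerp on the R channel (largest span, 159): t = (42 − 166) / (7 − 166) = -124/-159 = 0.77987.
Check on G: (122 − 220)/(94 − 220) = 0.7778 ✓

0.78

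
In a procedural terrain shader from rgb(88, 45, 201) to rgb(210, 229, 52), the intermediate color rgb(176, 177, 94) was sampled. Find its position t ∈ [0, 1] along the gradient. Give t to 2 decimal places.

0.72

Invert the lerp on the G channel (largest span, 184): t = (177 − 45) / (229 − 45) = 132/184 = 0.71739.
Check on R: (176 − 88)/(210 − 88) = 0.7213 ✓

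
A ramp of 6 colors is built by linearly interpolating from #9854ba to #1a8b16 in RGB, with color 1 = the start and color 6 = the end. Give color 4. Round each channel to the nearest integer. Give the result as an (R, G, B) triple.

With 6 swatches and endpoints inclusive, swatch 4 sits at t = (4 − 1)/(6 − 1) = 3/5 ≈ 0.6.
#9854ba → (152, 84, 186); #1a8b16 → (26, 139, 22).
R = 152 + 0.6 × (26 − 152) = 76.4 → 76
G = 84 + 0.6 × (139 − 84) = 117 → 117
B = 186 + 0.6 × (22 − 186) = 87.6 → 88

(76, 117, 88)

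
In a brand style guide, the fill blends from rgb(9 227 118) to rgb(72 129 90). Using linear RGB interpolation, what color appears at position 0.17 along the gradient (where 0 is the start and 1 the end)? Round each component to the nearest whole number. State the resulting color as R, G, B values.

R = 9 + 0.17 × (72 − 9) = 9 + 0.17 × 63 = 19.71 → 20
G = 227 + 0.17 × (129 − 227) = 227 + 0.17 × -98 = 210.34 → 210
B = 118 + 0.17 × (90 − 118) = 118 + 0.17 × -28 = 113.24 → 113

(20, 210, 113)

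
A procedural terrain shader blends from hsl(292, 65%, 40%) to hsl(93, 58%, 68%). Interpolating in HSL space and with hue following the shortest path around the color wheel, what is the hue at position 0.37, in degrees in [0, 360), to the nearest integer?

Hue: 93 − 292 = -199°, but |-199| > 180 so the shorter arc goes the other way: Δh = -199 + 360 = 161°.
H = 292 + 0.37 × (161) = 351.57 → 352°

352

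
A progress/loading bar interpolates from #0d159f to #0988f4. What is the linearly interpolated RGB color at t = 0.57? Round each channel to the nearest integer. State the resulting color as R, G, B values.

(11, 87, 207)

#0d159f → (13, 21, 159); #0988f4 → (9, 136, 244).
R = 13 + 0.57 × (9 − 13) = 13 + 0.57 × -4 = 10.72 → 11
G = 21 + 0.57 × (136 − 21) = 21 + 0.57 × 115 = 86.55 → 87
B = 159 + 0.57 × (244 − 159) = 159 + 0.57 × 85 = 207.45 → 207
So the blended color is (11, 87, 207), about #0b57cf.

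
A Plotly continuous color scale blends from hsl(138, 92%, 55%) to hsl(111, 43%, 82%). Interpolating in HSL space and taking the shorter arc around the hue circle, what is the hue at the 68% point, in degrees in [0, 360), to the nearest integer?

120

Hue arc: Δh = 111 − 138 = -27° (|Δh| ≤ 180, already the shorter path).
H = 138 + 0.68 × (-27) = 119.64 → 120°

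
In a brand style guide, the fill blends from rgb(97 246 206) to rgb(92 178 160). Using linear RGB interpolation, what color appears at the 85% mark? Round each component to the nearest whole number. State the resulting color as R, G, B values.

(93, 188, 167)

85% corresponds to t = 0.85.
R = 97 + 0.85 × (92 − 97) = 97 + 0.85 × -5 = 92.75 → 93
G = 246 + 0.85 × (178 − 246) = 246 + 0.85 × -68 = 188.2 → 188
B = 206 + 0.85 × (160 − 206) = 206 + 0.85 × -46 = 166.9 → 167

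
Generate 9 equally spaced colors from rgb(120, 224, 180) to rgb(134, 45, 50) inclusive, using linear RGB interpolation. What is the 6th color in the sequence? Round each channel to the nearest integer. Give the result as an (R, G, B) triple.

(129, 112, 99)

With 9 swatches and endpoints inclusive, swatch 6 sits at t = (6 − 1)/(9 − 1) = 5/8 ≈ 0.625.
R = 120 + 0.625 × (134 − 120) = 128.75 → 129
G = 224 + 0.625 × (45 − 224) = 112.125 → 112
B = 180 + 0.625 × (50 − 180) = 98.75 → 99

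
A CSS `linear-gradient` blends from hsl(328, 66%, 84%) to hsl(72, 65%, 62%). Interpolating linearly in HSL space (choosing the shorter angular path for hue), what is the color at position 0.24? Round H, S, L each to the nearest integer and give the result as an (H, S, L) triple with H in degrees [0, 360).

(353, 66, 79)

Hue: 72 − 328 = -256°, but |-256| > 180 so the shorter arc goes the other way: Δh = -256 + 360 = 104°.
H = 328 + 0.24 × (104) = 352.96 → 353°
S = 66 + 0.24 × (65 − 66) = 65.76 → 66%
L = 84 + 0.24 × (62 − 84) = 78.72 → 79%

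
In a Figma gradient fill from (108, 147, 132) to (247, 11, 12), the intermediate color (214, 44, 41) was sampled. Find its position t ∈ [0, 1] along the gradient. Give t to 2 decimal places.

Invert the lerp on the R channel (largest span, 139): t = (214 − 108) / (247 − 108) = 106/139 = 0.76259.
Check on G: (44 − 147)/(11 − 147) = 0.7574 ✓

0.76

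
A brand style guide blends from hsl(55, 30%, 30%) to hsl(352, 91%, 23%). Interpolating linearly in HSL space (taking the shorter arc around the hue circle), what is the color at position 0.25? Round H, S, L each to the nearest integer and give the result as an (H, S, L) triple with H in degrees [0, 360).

(39, 45, 28)

Hue: 352 − 55 = 297°, but |297| > 180 so the shorter arc goes the other way: Δh = 297 − 360 = -63°.
H = 55 + 0.25 × (-63) = 39.25 → 39°
S = 30 + 0.25 × (91 − 30) = 45.25 → 45%
L = 30 + 0.25 × (23 − 30) = 28.25 → 28%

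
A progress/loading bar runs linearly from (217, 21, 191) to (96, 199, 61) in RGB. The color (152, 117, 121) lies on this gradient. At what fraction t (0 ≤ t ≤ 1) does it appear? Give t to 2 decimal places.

0.54

Invert the lerp on the G channel (largest span, 178): t = (117 − 21) / (199 − 21) = 96/178 = 0.53933.
Check on R: (152 − 217)/(96 − 217) = 0.5372 ✓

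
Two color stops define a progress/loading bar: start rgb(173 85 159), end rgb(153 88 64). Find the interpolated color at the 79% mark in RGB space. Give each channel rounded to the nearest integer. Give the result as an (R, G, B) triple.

(157, 87, 84)

79% corresponds to t = 0.79.
R = 173 + 0.79 × (153 − 173) = 173 + 0.79 × -20 = 157.2 → 157
G = 85 + 0.79 × (88 − 85) = 85 + 0.79 × 3 = 87.37 → 87
B = 159 + 0.79 × (64 − 159) = 159 + 0.79 × -95 = 83.95 → 84
So the blended color is (157, 87, 84), about #9d5754.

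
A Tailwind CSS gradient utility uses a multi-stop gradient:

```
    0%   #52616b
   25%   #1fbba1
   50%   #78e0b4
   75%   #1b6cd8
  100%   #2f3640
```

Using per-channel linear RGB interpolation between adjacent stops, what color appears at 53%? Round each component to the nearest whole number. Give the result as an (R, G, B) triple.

53% lies between the 50% and 75% stops, so the local fraction is t = (53 − 50)/(75 − 50) = 3/25 ≈ 0.12.
#78e0b4 → (120, 224, 180); #1b6cd8 → (27, 108, 216).
R = 120 + 0.12 × (27 − 120) = 108.84 → 109
G = 224 + 0.12 × (108 − 224) = 210.08 → 210
B = 180 + 0.12 × (216 − 180) = 184.32 → 184

(109, 210, 184)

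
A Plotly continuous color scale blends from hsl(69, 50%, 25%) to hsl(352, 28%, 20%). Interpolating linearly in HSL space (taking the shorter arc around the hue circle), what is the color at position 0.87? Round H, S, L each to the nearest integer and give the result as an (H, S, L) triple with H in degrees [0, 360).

Hue: 352 − 69 = 283°, but |283| > 180 so the shorter arc goes the other way: Δh = 283 − 360 = -77°.
H = 69 + 0.87 × (-77) = 2.01 → 2°
S = 50 + 0.87 × (28 − 50) = 30.86 → 31%
L = 25 + 0.87 × (20 − 25) = 20.65 → 21%

(2, 31, 21)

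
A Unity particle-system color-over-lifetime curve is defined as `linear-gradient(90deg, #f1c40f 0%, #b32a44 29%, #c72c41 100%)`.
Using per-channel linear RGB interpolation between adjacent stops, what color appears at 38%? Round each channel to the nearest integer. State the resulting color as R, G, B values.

(182, 42, 68)

38% lies between the 29% and 100% stops, so the local fraction is t = (38 − 29)/(100 − 29) = 9/71 ≈ 0.1268.
#b32a44 → (179, 42, 68); #c72c41 → (199, 44, 65).
R = 179 + 0.1268 × (199 − 179) = 181.536 → 182
G = 42 + 0.1268 × (44 − 42) = 42.254 → 42
B = 68 + 0.1268 × (65 − 68) = 67.62 → 68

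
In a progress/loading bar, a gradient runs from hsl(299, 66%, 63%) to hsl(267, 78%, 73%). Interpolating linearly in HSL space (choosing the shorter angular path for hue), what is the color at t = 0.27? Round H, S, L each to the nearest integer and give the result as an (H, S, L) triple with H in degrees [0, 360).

(290, 69, 66)

Hue arc: Δh = 267 − 299 = -32° (|Δh| ≤ 180, already the shorter path).
H = 299 + 0.27 × (-32) = 290.36 → 290°
S = 66 + 0.27 × (78 − 66) = 69.24 → 69%
L = 63 + 0.27 × (73 − 63) = 65.7 → 66%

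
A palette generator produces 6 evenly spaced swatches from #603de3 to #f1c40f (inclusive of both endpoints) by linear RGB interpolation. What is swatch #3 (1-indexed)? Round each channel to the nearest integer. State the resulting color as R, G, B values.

(154, 115, 142)

With 6 swatches and endpoints inclusive, swatch 3 sits at t = (3 − 1)/(6 − 1) = 2/5 ≈ 0.4.
#603de3 → (96, 61, 227); #f1c40f → (241, 196, 15).
R = 96 + 0.4 × (241 − 96) = 154 → 154
G = 61 + 0.4 × (196 − 61) = 115 → 115
B = 227 + 0.4 × (15 − 227) = 142.2 → 142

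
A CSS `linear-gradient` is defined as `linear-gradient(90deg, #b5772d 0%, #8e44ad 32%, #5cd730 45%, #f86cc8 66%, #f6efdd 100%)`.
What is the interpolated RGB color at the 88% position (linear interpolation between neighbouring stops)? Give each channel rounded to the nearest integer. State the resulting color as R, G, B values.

(247, 193, 214)

88% lies between the 66% and 100% stops, so the local fraction is t = (88 − 66)/(100 − 66) = 22/34 ≈ 0.6471.
#f86cc8 → (248, 108, 200); #f6efdd → (246, 239, 221).
R = 248 + 0.6471 × (246 − 248) = 246.706 → 247
G = 108 + 0.6471 × (239 − 108) = 192.77 → 193
B = 200 + 0.6471 × (221 − 200) = 213.589 → 214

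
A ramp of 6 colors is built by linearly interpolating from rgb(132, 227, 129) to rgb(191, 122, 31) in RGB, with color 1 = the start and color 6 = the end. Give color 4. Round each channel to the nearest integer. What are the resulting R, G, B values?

With 6 swatches and endpoints inclusive, swatch 4 sits at t = (4 − 1)/(6 − 1) = 3/5 ≈ 0.6.
R = 132 + 0.6 × (191 − 132) = 167.4 → 167
G = 227 + 0.6 × (122 − 227) = 164 → 164
B = 129 + 0.6 × (31 − 129) = 70.2 → 70

(167, 164, 70)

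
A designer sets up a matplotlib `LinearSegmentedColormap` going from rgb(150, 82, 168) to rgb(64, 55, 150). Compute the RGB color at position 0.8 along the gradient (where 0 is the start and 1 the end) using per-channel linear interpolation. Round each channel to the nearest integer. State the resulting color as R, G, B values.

(81, 60, 154)

R = 150 + 0.8 × (64 − 150) = 150 + 0.8 × -86 = 81.2 → 81
G = 82 + 0.8 × (55 − 82) = 82 + 0.8 × -27 = 60.4 → 60
B = 168 + 0.8 × (150 − 168) = 168 + 0.8 × -18 = 153.6 → 154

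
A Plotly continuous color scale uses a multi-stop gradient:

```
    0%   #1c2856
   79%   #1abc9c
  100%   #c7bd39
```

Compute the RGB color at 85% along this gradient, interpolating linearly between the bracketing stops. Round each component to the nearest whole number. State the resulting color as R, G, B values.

(75, 188, 128)

85% lies between the 79% and 100% stops, so the local fraction is t = (85 − 79)/(100 − 79) = 6/21 ≈ 0.2857.
#1abc9c → (26, 188, 156); #c7bd39 → (199, 189, 57).
R = 26 + 0.2857 × (199 − 26) = 75.426 → 75
G = 188 + 0.2857 × (189 − 188) = 188.286 → 188
B = 156 + 0.2857 × (57 − 156) = 127.716 → 128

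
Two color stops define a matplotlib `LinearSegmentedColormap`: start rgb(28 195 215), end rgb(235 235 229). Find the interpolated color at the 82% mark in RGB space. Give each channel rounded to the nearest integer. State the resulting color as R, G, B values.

(198, 228, 226)

82% corresponds to t = 0.82.
R = 28 + 0.82 × (235 − 28) = 28 + 0.82 × 207 = 197.74 → 198
G = 195 + 0.82 × (235 − 195) = 195 + 0.82 × 40 = 227.8 → 228
B = 215 + 0.82 × (229 − 215) = 215 + 0.82 × 14 = 226.48 → 226
So the blended color is (198, 228, 226), about #c6e4e2.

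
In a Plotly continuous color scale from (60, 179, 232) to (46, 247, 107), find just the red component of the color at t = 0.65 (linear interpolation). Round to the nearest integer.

51

R = 60 + 0.65 × (46 − 60) = 50.9 → 51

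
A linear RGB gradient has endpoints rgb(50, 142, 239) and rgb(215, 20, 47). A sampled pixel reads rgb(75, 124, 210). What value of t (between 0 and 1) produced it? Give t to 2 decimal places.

0.15

Invert the lerp on the B channel (largest span, 192): t = (210 − 239) / (47 − 239) = -29/-192 = 0.15104.
Check on R: (75 − 50)/(215 − 50) = 0.1515 ✓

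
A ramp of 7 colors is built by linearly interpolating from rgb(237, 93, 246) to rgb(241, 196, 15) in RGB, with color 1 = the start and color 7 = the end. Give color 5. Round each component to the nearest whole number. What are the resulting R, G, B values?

With 7 swatches and endpoints inclusive, swatch 5 sits at t = (5 − 1)/(7 − 1) = 4/6 ≈ 0.6667.
R = 237 + 0.6667 × (241 − 237) = 239.667 → 240
G = 93 + 0.6667 × (196 − 93) = 161.67 → 162
B = 246 + 0.6667 × (15 − 246) = 91.992 → 92

(240, 162, 92)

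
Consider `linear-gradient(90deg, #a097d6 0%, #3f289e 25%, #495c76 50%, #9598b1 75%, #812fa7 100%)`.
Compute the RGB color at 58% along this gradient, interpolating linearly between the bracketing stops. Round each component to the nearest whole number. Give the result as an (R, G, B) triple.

58% lies between the 50% and 75% stops, so the local fraction is t = (58 − 50)/(75 − 50) = 8/25 ≈ 0.32.
#495c76 → (73, 92, 118); #9598b1 → (149, 152, 177).
R = 73 + 0.32 × (149 − 73) = 97.32 → 97
G = 92 + 0.32 × (152 − 92) = 111.2 → 111
B = 118 + 0.32 × (177 − 118) = 136.88 → 137

(97, 111, 137)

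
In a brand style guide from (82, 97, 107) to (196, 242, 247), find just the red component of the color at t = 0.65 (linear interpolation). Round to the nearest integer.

R = 82 + 0.65 × (196 − 82) = 156.1 → 156

156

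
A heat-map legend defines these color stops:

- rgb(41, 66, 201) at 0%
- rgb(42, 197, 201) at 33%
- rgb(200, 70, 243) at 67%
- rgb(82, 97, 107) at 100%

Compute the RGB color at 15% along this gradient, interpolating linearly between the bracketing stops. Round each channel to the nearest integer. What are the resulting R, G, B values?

15% lies between the 0% and 33% stops, so the local fraction is t = (15 − 0)/(33 − 0) = 15/33 ≈ 0.4545.
R = 41 + 0.4545 × (42 − 41) = 41.455 → 41
G = 66 + 0.4545 × (197 − 66) = 125.54 → 126
B = 201 + 0.4545 × (201 − 201) = 201 → 201

(41, 126, 201)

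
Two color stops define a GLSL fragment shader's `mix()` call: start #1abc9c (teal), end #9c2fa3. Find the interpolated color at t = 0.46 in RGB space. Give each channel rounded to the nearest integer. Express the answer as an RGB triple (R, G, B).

(86, 123, 159)

#1abc9c → (26, 188, 156); #9c2fa3 → (156, 47, 163).
R = 26 + 0.46 × (156 − 26) = 26 + 0.46 × 130 = 85.8 → 86
G = 188 + 0.46 × (47 − 188) = 188 + 0.46 × -141 = 123.14 → 123
B = 156 + 0.46 × (163 − 156) = 156 + 0.46 × 7 = 159.22 → 159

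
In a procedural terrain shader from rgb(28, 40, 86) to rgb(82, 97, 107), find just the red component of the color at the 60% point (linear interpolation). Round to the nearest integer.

R = 28 + 0.6 × (82 − 28) = 60.4 → 60

60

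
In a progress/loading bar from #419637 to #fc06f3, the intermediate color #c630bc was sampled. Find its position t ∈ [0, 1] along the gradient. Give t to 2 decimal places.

Invert the lerp on the B channel (largest span, 188): t = (188 − 55) / (243 − 55) = 133/188 = 0.70745.
Check on R: (198 − 65)/(252 − 65) = 0.7112 ✓

0.71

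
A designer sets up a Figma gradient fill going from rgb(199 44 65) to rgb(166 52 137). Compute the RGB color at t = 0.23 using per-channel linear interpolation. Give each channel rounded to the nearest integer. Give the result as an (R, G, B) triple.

(191, 46, 82)

R = 199 + 0.23 × (166 − 199) = 199 + 0.23 × -33 = 191.41 → 191
G = 44 + 0.23 × (52 − 44) = 44 + 0.23 × 8 = 45.84 → 46
B = 65 + 0.23 × (137 − 65) = 65 + 0.23 × 72 = 81.56 → 82
So the blended color is (191, 46, 82), about #bf2e52.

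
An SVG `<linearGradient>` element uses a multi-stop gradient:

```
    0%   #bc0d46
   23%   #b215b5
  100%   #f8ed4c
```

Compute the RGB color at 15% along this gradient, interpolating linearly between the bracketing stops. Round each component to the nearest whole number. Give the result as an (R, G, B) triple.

(181, 18, 142)

15% lies between the 0% and 23% stops, so the local fraction is t = (15 − 0)/(23 − 0) = 15/23 ≈ 0.6522.
#bc0d46 → (188, 13, 70); #b215b5 → (178, 21, 181).
R = 188 + 0.6522 × (178 − 188) = 181.478 → 181
G = 13 + 0.6522 × (21 − 13) = 18.218 → 18
B = 70 + 0.6522 × (181 − 70) = 142.394 → 142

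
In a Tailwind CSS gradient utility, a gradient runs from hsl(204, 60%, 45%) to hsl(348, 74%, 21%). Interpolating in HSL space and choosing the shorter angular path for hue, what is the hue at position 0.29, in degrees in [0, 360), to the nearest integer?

246

Hue arc: Δh = 348 − 204 = 144° (|Δh| ≤ 180, already the shorter path).
H = 204 + 0.29 × (144) = 245.76 → 246°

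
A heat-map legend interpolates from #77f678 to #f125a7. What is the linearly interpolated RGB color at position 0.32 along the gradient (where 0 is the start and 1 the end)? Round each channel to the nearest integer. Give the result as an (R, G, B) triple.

#77f678 → (119, 246, 120); #f125a7 → (241, 37, 167).
R = 119 + 0.32 × (241 − 119) = 119 + 0.32 × 122 = 158.04 → 158
G = 246 + 0.32 × (37 − 246) = 246 + 0.32 × -209 = 179.12 → 179
B = 120 + 0.32 × (167 − 120) = 120 + 0.32 × 47 = 135.04 → 135

(158, 179, 135)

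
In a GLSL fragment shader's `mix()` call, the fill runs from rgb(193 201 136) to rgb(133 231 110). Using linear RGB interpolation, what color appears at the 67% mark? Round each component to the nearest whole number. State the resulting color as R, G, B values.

67% corresponds to t = 0.67.
R = 193 + 0.67 × (133 − 193) = 193 + 0.67 × -60 = 152.8 → 153
G = 201 + 0.67 × (231 − 201) = 201 + 0.67 × 30 = 221.1 → 221
B = 136 + 0.67 × (110 − 136) = 136 + 0.67 × -26 = 118.58 → 119
So the blended color is (153, 221, 119), about #99dd77.

(153, 221, 119)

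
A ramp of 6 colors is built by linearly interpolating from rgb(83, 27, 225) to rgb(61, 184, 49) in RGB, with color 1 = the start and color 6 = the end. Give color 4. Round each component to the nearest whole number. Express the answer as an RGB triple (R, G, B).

(70, 121, 119)

With 6 swatches and endpoints inclusive, swatch 4 sits at t = (4 − 1)/(6 − 1) = 3/5 ≈ 0.6.
R = 83 + 0.6 × (61 − 83) = 69.8 → 70
G = 27 + 0.6 × (184 − 27) = 121.2 → 121
B = 225 + 0.6 × (49 − 225) = 119.4 → 119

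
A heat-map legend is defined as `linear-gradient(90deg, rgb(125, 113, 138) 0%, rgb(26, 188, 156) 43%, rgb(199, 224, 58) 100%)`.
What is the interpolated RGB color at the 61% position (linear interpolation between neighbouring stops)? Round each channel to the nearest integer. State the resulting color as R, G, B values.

(81, 199, 125)

61% lies between the 43% and 100% stops, so the local fraction is t = (61 − 43)/(100 − 43) = 18/57 ≈ 0.3158.
R = 26 + 0.3158 × (199 − 26) = 80.633 → 81
G = 188 + 0.3158 × (224 − 188) = 199.369 → 199
B = 156 + 0.3158 × (58 − 156) = 125.052 → 125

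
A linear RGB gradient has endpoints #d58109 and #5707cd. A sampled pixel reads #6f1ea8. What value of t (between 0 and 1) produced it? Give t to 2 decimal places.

0.81

Invert the lerp on the B channel (largest span, 196): t = (168 − 9) / (205 − 9) = 159/196 = 0.81122.
Check on R: (111 − 213)/(87 − 213) = 0.8095 ✓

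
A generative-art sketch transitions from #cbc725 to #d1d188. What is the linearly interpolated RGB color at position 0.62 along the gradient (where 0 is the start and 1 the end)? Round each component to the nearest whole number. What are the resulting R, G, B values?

(207, 205, 98)

#cbc725 → (203, 199, 37); #d1d188 → (209, 209, 136).
R = 203 + 0.62 × (209 − 203) = 203 + 0.62 × 6 = 206.72 → 207
G = 199 + 0.62 × (209 − 199) = 199 + 0.62 × 10 = 205.2 → 205
B = 37 + 0.62 × (136 − 37) = 37 + 0.62 × 99 = 98.38 → 98
So the blended color is (207, 205, 98), about #cfcd62.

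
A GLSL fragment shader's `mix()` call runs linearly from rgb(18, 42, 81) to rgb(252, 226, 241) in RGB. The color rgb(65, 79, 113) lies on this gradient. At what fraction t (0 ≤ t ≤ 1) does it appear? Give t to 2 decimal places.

Invert the lerp on the R channel (largest span, 234): t = (65 − 18) / (252 − 18) = 47/234 = 0.20085.
Check on G: (79 − 42)/(226 − 42) = 0.2011 ✓

0.20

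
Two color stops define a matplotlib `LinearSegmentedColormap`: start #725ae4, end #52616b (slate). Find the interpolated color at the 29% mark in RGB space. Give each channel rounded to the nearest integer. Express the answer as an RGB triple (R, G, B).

(105, 92, 193)

#725ae4 → (114, 90, 228); #52616b → (82, 97, 107).
29% corresponds to t = 0.29.
R = 114 + 0.29 × (82 − 114) = 114 + 0.29 × -32 = 104.72 → 105
G = 90 + 0.29 × (97 − 90) = 90 + 0.29 × 7 = 92.03 → 92
B = 228 + 0.29 × (107 − 228) = 228 + 0.29 × -121 = 192.91 → 193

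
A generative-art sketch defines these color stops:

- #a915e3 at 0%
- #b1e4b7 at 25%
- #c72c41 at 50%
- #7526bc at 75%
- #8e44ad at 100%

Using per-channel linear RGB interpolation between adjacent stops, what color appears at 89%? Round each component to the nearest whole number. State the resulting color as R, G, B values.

(131, 55, 180)

89% lies between the 75% and 100% stops, so the local fraction is t = (89 − 75)/(100 − 75) = 14/25 ≈ 0.56.
#7526bc → (117, 38, 188); #8e44ad → (142, 68, 173).
R = 117 + 0.56 × (142 − 117) = 131 → 131
G = 38 + 0.56 × (68 − 38) = 54.8 → 55
B = 188 + 0.56 × (173 − 188) = 179.6 → 180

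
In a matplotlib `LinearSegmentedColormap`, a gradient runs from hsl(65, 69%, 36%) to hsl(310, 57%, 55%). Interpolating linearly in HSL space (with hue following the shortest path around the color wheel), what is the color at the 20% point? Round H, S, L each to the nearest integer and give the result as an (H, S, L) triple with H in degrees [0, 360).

Hue: 310 − 65 = 245°, but |245| > 180 so the shorter arc goes the other way: Δh = 245 − 360 = -115°.
H = 65 + 0.2 × (-115) = 42 → 42°
S = 69 + 0.2 × (57 − 69) = 66.6 → 67%
L = 36 + 0.2 × (55 − 36) = 39.8 → 40%

(42, 67, 40)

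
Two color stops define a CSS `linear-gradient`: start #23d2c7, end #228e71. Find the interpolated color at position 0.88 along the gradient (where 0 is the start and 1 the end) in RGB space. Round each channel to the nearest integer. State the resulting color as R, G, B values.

#23d2c7 → (35, 210, 199); #228e71 → (34, 142, 113).
R = 35 + 0.88 × (34 − 35) = 35 + 0.88 × -1 = 34.12 → 34
G = 210 + 0.88 × (142 − 210) = 210 + 0.88 × -68 = 150.16 → 150
B = 199 + 0.88 × (113 − 199) = 199 + 0.88 × -86 = 123.32 → 123

(34, 150, 123)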